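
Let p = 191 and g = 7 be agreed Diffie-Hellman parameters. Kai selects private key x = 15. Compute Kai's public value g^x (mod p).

Public value = 7^15 (mod 191).
7^1 ≡ 7 (mod 191)
7^2 = (7^1)^2 ≡ 7^2 = 49 ≡ 49 (mod 191)
7^4 = (7^2)^2 ≡ 49^2 = 2401 ≡ 109 (mod 191)
7^8 = (7^4)^2 ≡ 109^2 = 11881 ≡ 39 (mod 191)
7^15 = 7^8 · 7^4 · 7^2 · 7^1 ≡ 39 · 109 · 49 · 7 ≡ 190 (mod 191).

190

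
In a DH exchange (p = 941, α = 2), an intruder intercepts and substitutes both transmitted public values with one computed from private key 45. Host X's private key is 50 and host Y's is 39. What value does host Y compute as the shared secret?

787

Host Y receives an intruder's public value M = 2^45 mod 941 instead of the honest one.
2^1 ≡ 2 (mod 941)
2^2 = (2^1)^2 ≡ 2^2 = 4 ≡ 4 (mod 941)
2^4 = (2^2)^2 ≡ 4^2 = 16 ≡ 16 (mod 941)
2^8 = (2^4)^2 ≡ 16^2 = 256 ≡ 256 (mod 941)
2^16 = (2^8)^2 ≡ 256^2 = 65536 ≡ 607 (mod 941)
2^32 = (2^16)^2 ≡ 607^2 = 368449 ≡ 518 (mod 941)
2^45 = 2^32 · 2^8 · 2^4 · 2^1 ≡ 518 · 256 · 16 · 2 ≡ 487 (mod 941).
So M = 487. Host Y computes K = M^39 mod 941.
487^1 ≡ 487 (mod 941)
487^2 = (487^1)^2 ≡ 487^2 = 237169 ≡ 37 (mod 941)
487^4 = (487^2)^2 ≡ 37^2 = 1369 ≡ 428 (mod 941)
487^8 = (487^4)^2 ≡ 428^2 = 183184 ≡ 630 (mod 941)
487^16 = (487^8)^2 ≡ 630^2 = 396900 ≡ 739 (mod 941)
487^32 = (487^16)^2 ≡ 739^2 = 546121 ≡ 341 (mod 941)
487^39 = 487^32 · 487^4 · 487^2 · 487^1 ≡ 341 · 428 · 37 · 487 ≡ 787 (mod 941).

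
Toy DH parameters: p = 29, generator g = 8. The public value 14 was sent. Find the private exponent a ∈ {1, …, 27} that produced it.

23

Try successive powers of 8 modulo 29:
8^1 ≡ 8
8^2 ≡ 6
8^3 ≡ 19
8^4 ≡ 7
8^5 ≡ 27
8^6 ≡ 13
8^7 ≡ 17
8^8 ≡ 20
8^9 ≡ 15
8^10 ≡ 4
8^11 ≡ 3
8^12 ≡ 24
8^13 ≡ 18
8^14 ≡ 28
8^15 ≡ 21
8^16 ≡ 23
8^17 ≡ 10
8^18 ≡ 22
8^19 ≡ 2
8^20 ≡ 16
8^21 ≡ 12
8^22 ≡ 9
8^23 ≡ 14
Found: a = 23.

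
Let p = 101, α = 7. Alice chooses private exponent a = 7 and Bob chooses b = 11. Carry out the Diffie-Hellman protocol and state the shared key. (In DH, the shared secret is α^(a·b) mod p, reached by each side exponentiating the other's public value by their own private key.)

15

Bob sends B = α^b mod p = 7^11 mod 101.
7^1 ≡ 7 (mod 101)
7^2 = (7^1)^2 ≡ 7^2 = 49 ≡ 49 (mod 101)
7^4 = (7^2)^2 ≡ 49^2 = 2401 ≡ 78 (mod 101)
7^8 = (7^4)^2 ≡ 78^2 = 6084 ≡ 24 (mod 101)
7^11 = 7^8 · 7^2 · 7^1 ≡ 24 · 49 · 7 ≡ 51 (mod 101).
So B = 51. Alice then computes K = B^a mod p = 51^7 mod 101.
51^1 ≡ 51 (mod 101)
51^2 = (51^1)^2 ≡ 51^2 = 2601 ≡ 76 (mod 101)
51^4 = (51^2)^2 ≡ 76^2 = 5776 ≡ 19 (mod 101)
51^7 = 51^4 · 51^2 · 51^1 ≡ 19 · 76 · 51 ≡ 15 (mod 101).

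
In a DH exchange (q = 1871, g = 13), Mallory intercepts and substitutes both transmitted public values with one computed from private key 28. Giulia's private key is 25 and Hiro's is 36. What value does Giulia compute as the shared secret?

1445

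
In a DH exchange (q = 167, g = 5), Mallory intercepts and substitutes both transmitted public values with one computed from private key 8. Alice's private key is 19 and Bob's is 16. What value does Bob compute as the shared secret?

Bob receives Mallory's public value M = 5^8 mod 167 instead of the honest one.
5^1 ≡ 5 (mod 167)
5^2 = (5^1)^2 ≡ 5^2 = 25 ≡ 25 (mod 167)
5^4 = (5^2)^2 ≡ 25^2 = 625 ≡ 124 (mod 167)
5^8 = (5^4)^2 ≡ 124^2 = 15376 ≡ 12 (mod 167)
So M = 12. Bob computes K = M^16 mod 167.
12^1 ≡ 12 (mod 167)
12^2 = (12^1)^2 ≡ 12^2 = 144 ≡ 144 (mod 167)
12^4 = (12^2)^2 ≡ 144^2 = 20736 ≡ 28 (mod 167)
12^8 = (12^4)^2 ≡ 28^2 = 784 ≡ 116 (mod 167)
12^16 = (12^8)^2 ≡ 116^2 = 13456 ≡ 96 (mod 167)

96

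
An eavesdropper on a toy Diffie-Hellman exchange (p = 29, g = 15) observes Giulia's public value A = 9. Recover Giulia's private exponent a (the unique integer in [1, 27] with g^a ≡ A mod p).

Try successive powers of 15 modulo 29:
15^1 ≡ 15
15^2 ≡ 22
15^3 ≡ 11
15^4 ≡ 20
15^5 ≡ 10
15^6 ≡ 5
15^7 ≡ 17
15^8 ≡ 23
15^9 ≡ 26
15^10 ≡ 13
15^11 ≡ 21
15^12 ≡ 25
15^13 ≡ 27
15^14 ≡ 28
15^15 ≡ 14
15^16 ≡ 7
15^17 ≡ 18
15^18 ≡ 9
Found: a = 18.

18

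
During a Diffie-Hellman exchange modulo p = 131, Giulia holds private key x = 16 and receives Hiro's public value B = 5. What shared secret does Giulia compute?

Shared key K = 5^16 mod 131.
5^1 ≡ 5 (mod 131)
5^2 = (5^1)^2 ≡ 5^2 = 25 ≡ 25 (mod 131)
5^4 = (5^2)^2 ≡ 25^2 = 625 ≡ 101 (mod 131)
5^8 = (5^4)^2 ≡ 101^2 = 10201 ≡ 114 (mod 131)
5^16 = (5^8)^2 ≡ 114^2 = 12996 ≡ 27 (mod 131)

27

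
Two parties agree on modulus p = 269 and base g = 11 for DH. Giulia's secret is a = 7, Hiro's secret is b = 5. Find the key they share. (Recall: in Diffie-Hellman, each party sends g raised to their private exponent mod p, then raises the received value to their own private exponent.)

217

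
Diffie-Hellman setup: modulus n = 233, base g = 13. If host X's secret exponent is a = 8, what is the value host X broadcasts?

51

Public value = 13^8 mod 233.
13^1 ≡ 13 (mod 233)
13^2 = (13^1)^2 ≡ 13^2 = 169 ≡ 169 (mod 233)
13^4 = (13^2)^2 ≡ 169^2 = 28561 ≡ 135 (mod 233)
13^8 = (13^4)^2 ≡ 135^2 = 18225 ≡ 51 (mod 233)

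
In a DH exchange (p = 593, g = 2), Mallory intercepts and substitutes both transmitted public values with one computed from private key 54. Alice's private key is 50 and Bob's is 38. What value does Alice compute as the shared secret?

Alice receives Mallory's public value M = 2^54 mod 593 instead of the honest one.
2^1 ≡ 2 (mod 593)
2^2 = (2^1)^2 ≡ 2^2 = 4 ≡ 4 (mod 593)
2^4 = (2^2)^2 ≡ 4^2 = 16 ≡ 16 (mod 593)
2^8 = (2^4)^2 ≡ 16^2 = 256 ≡ 256 (mod 593)
2^16 = (2^8)^2 ≡ 256^2 = 65536 ≡ 306 (mod 593)
2^32 = (2^16)^2 ≡ 306^2 = 93636 ≡ 535 (mod 593)
2^54 = 2^32 · 2^16 · 2^4 · 2^2 ≡ 535 · 306 · 16 · 4 ≡ 316 (mod 593).
So M = 316. Alice computes K = M^50 mod 593.
316^1 ≡ 316 (mod 593)
316^2 = (316^1)^2 ≡ 316^2 = 99856 ≡ 232 (mod 593)
316^4 = (316^2)^2 ≡ 232^2 = 53824 ≡ 454 (mod 593)
316^8 = (316^4)^2 ≡ 454^2 = 206116 ≡ 345 (mod 593)
316^16 = (316^8)^2 ≡ 345^2 = 119025 ≡ 425 (mod 593)
316^32 = (316^16)^2 ≡ 425^2 = 180625 ≡ 353 (mod 593)
316^50 = 316^32 · 316^16 · 316^2 ≡ 353 · 425 · 232 ≡ 258 (mod 593).

258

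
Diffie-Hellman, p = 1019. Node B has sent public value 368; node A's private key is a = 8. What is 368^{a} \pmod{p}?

Shared key K = 368^8 mod 1019.
368^1 ≡ 368 (mod 1019)
368^2 = (368^1)^2 ≡ 368^2 = 135424 ≡ 916 (mod 1019)
368^4 = (368^2)^2 ≡ 916^2 = 839056 ≡ 419 (mod 1019)
368^8 = (368^4)^2 ≡ 419^2 = 175561 ≡ 293 (mod 1019)

293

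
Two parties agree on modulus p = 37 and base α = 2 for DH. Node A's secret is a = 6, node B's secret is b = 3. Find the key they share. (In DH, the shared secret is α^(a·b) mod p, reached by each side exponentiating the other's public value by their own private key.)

Node B sends B = α^b mod p = 2^3 mod 37.
2^1 ≡ 2 (mod 37)
2^2 = (2^1)^2 ≡ 2^2 = 4 ≡ 4 (mod 37)
2^3 = 2^2 · 2^1 ≡ 4 · 2 ≡ 8 (mod 37).
So B = 8. Node A then computes K = B^a mod p = 8^6 mod 37.
8^1 ≡ 8 (mod 37)
8^2 = (8^1)^2 ≡ 8^2 = 64 ≡ 27 (mod 37)
8^4 = (8^2)^2 ≡ 27^2 = 729 ≡ 26 (mod 37)
8^6 = 8^4 · 8^2 ≡ 26 · 27 ≡ 36 (mod 37).

36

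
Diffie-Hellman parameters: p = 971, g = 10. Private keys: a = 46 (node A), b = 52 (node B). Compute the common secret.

700

Node A sends A = g^a mod p = 10^46 mod 971.
10^1 ≡ 10 (mod 971)
10^2 = (10^1)^2 ≡ 10^2 = 100 ≡ 100 (mod 971)
10^4 = (10^2)^2 ≡ 100^2 = 10000 ≡ 290 (mod 971)
10^8 = (10^4)^2 ≡ 290^2 = 84100 ≡ 594 (mod 971)
10^16 = (10^8)^2 ≡ 594^2 = 352836 ≡ 363 (mod 971)
10^32 = (10^16)^2 ≡ 363^2 = 131769 ≡ 684 (mod 971)
10^46 = 10^32 · 10^8 · 10^4 · 10^2 ≡ 684 · 594 · 290 · 100 ≡ 36 (mod 971).
So A = 36. Node B then computes K = A^b mod p = 36^52 mod 971.
36^1 ≡ 36 (mod 971)
36^2 = (36^1)^2 ≡ 36^2 = 1296 ≡ 325 (mod 971)
36^4 = (36^2)^2 ≡ 325^2 = 105625 ≡ 757 (mod 971)
36^8 = (36^4)^2 ≡ 757^2 = 573049 ≡ 159 (mod 971)
36^16 = (36^8)^2 ≡ 159^2 = 25281 ≡ 35 (mod 971)
36^32 = (36^16)^2 ≡ 35^2 = 1225 ≡ 254 (mod 971)
36^52 = 36^32 · 36^16 · 36^4 ≡ 254 · 35 · 757 ≡ 700 (mod 971).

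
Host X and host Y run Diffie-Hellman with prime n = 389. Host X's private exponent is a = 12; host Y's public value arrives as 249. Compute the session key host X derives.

129

Shared key K = 249^12 mod 389.
249^1 ≡ 249 (mod 389)
249^2 = (249^1)^2 ≡ 249^2 = 62001 ≡ 150 (mod 389)
249^4 = (249^2)^2 ≡ 150^2 = 22500 ≡ 327 (mod 389)
249^8 = (249^4)^2 ≡ 327^2 = 106929 ≡ 343 (mod 389)
249^12 = 249^8 · 249^4 ≡ 343 · 327 ≡ 129 (mod 389).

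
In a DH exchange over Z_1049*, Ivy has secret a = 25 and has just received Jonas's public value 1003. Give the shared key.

Shared key K = 1003^25 mod 1049.
1003^1 ≡ 1003 (mod 1049)
1003^2 = (1003^1)^2 ≡ 1003^2 = 1006009 ≡ 18 (mod 1049)
1003^4 = (1003^2)^2 ≡ 18^2 = 324 ≡ 324 (mod 1049)
1003^8 = (1003^4)^2 ≡ 324^2 = 104976 ≡ 76 (mod 1049)
1003^16 = (1003^8)^2 ≡ 76^2 = 5776 ≡ 531 (mod 1049)
1003^25 = 1003^16 · 1003^8 · 1003^1 ≡ 531 · 76 · 1003 ≡ 354 (mod 1049).

354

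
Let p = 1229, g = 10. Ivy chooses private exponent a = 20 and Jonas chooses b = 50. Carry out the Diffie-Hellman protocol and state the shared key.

963

Ivy sends A = g^a mod p = 10^20 mod 1229.
10^1 ≡ 10 (mod 1229)
10^2 = (10^1)^2 ≡ 10^2 = 100 ≡ 100 (mod 1229)
10^4 = (10^2)^2 ≡ 100^2 = 10000 ≡ 168 (mod 1229)
10^8 = (10^4)^2 ≡ 168^2 = 28224 ≡ 1186 (mod 1229)
10^16 = (10^8)^2 ≡ 1186^2 = 1406596 ≡ 620 (mod 1229)
10^20 = 10^16 · 10^4 ≡ 620 · 168 ≡ 924 (mod 1229).
So A = 924. Jonas then computes K = A^b mod p = 924^50 mod 1229.
924^1 ≡ 924 (mod 1229)
924^2 = (924^1)^2 ≡ 924^2 = 853776 ≡ 850 (mod 1229)
924^4 = (924^2)^2 ≡ 850^2 = 722500 ≡ 1077 (mod 1229)
924^8 = (924^4)^2 ≡ 1077^2 = 1159929 ≡ 982 (mod 1229)
924^16 = (924^8)^2 ≡ 982^2 = 964324 ≡ 788 (mod 1229)
924^32 = (924^16)^2 ≡ 788^2 = 620944 ≡ 299 (mod 1229)
924^50 = 924^32 · 924^16 · 924^2 ≡ 299 · 788 · 850 ≡ 963 (mod 1229).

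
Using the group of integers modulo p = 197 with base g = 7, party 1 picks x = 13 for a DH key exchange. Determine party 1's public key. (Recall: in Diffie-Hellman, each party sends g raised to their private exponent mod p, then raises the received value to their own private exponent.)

Public value = 7^13 (mod 197).
7^1 ≡ 7 (mod 197)
7^2 = (7^1)^2 ≡ 7^2 = 49 ≡ 49 (mod 197)
7^4 = (7^2)^2 ≡ 49^2 = 2401 ≡ 37 (mod 197)
7^8 = (7^4)^2 ≡ 37^2 = 1369 ≡ 187 (mod 197)
7^13 = 7^8 · 7^4 · 7^1 ≡ 187 · 37 · 7 ≡ 168 (mod 197).

168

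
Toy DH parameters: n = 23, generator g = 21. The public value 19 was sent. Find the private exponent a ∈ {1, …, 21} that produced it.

13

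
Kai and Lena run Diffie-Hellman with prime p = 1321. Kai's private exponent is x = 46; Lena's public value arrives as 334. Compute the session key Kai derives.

321

Shared key K = 334^46 mod 1321.
334^1 ≡ 334 (mod 1321)
334^2 = (334^1)^2 ≡ 334^2 = 111556 ≡ 592 (mod 1321)
334^4 = (334^2)^2 ≡ 592^2 = 350464 ≡ 399 (mod 1321)
334^8 = (334^4)^2 ≡ 399^2 = 159201 ≡ 681 (mod 1321)
334^16 = (334^8)^2 ≡ 681^2 = 463761 ≡ 90 (mod 1321)
334^32 = (334^16)^2 ≡ 90^2 = 8100 ≡ 174 (mod 1321)
334^46 = 334^32 · 334^8 · 334^4 · 334^2 ≡ 174 · 681 · 399 · 592 ≡ 321 (mod 1321).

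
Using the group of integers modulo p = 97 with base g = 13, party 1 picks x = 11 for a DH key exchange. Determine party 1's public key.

87

Public value = 13^11 (mod 97).
13^1 ≡ 13 (mod 97)
13^2 = (13^1)^2 ≡ 13^2 = 169 ≡ 72 (mod 97)
13^4 = (13^2)^2 ≡ 72^2 = 5184 ≡ 43 (mod 97)
13^8 = (13^4)^2 ≡ 43^2 = 1849 ≡ 6 (mod 97)
13^11 = 13^8 · 13^2 · 13^1 ≡ 6 · 72 · 13 ≡ 87 (mod 97).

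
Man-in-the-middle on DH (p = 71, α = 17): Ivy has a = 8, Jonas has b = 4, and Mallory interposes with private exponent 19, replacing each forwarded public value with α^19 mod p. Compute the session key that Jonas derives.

54

Jonas receives Mallory's public value M = 17^19 mod 71 instead of the honest one.
17^1 ≡ 17 (mod 71)
17^2 = (17^1)^2 ≡ 17^2 = 289 ≡ 5 (mod 71)
17^4 = (17^2)^2 ≡ 5^2 = 25 ≡ 25 (mod 71)
17^8 = (17^4)^2 ≡ 25^2 = 625 ≡ 57 (mod 71)
17^16 = (17^8)^2 ≡ 57^2 = 3249 ≡ 54 (mod 71)
17^19 = 17^16 · 17^2 · 17^1 ≡ 54 · 5 · 17 ≡ 46 (mod 71).
So M = 46. Jonas computes K = M^4 mod 71.
46^1 ≡ 46 (mod 71)
46^2 = (46^1)^2 ≡ 46^2 = 2116 ≡ 57 (mod 71)
46^4 = (46^2)^2 ≡ 57^2 = 3249 ≡ 54 (mod 71)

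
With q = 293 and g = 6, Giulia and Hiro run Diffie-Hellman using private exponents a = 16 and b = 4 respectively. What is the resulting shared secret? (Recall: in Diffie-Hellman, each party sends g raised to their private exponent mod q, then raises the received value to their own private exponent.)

278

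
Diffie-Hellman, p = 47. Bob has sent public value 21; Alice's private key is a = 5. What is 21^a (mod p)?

36

Shared key K = 21^5 mod 47.
21^1 ≡ 21 (mod 47)
21^2 = (21^1)^2 ≡ 21^2 = 441 ≡ 18 (mod 47)
21^4 = (21^2)^2 ≡ 18^2 = 324 ≡ 42 (mod 47)
21^5 = 21^4 · 21^1 ≡ 42 · 21 ≡ 36 (mod 47).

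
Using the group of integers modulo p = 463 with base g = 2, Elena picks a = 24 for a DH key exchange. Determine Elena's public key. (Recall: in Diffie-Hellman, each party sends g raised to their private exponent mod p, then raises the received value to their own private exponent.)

Public value = 2^24 (mod 463).
2^1 ≡ 2 (mod 463)
2^2 = (2^1)^2 ≡ 2^2 = 4 ≡ 4 (mod 463)
2^4 = (2^2)^2 ≡ 4^2 = 16 ≡ 16 (mod 463)
2^8 = (2^4)^2 ≡ 16^2 = 256 ≡ 256 (mod 463)
2^16 = (2^8)^2 ≡ 256^2 = 65536 ≡ 253 (mod 463)
2^24 = 2^16 · 2^8 ≡ 253 · 256 ≡ 411 (mod 463).

411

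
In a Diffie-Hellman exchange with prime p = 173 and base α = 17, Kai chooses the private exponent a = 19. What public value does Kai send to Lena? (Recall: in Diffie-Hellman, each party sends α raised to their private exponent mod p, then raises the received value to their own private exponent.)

145

Public value = 17^19 (mod 173).
17^1 ≡ 17 (mod 173)
17^2 = (17^1)^2 ≡ 17^2 = 289 ≡ 116 (mod 173)
17^4 = (17^2)^2 ≡ 116^2 = 13456 ≡ 135 (mod 173)
17^8 = (17^4)^2 ≡ 135^2 = 18225 ≡ 60 (mod 173)
17^16 = (17^8)^2 ≡ 60^2 = 3600 ≡ 140 (mod 173)
17^19 = 17^16 · 17^2 · 17^1 ≡ 140 · 116 · 17 ≡ 145 (mod 173).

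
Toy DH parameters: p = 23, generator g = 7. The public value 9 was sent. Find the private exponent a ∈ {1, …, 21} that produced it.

Try successive powers of 7 modulo 23:
7^1 ≡ 7
7^2 ≡ 3
7^3 ≡ 21
7^4 ≡ 9
Found: a = 4.

4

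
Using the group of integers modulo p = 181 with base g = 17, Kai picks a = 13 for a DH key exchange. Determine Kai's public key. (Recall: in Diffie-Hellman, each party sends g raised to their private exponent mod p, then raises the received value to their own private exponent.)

72

Public value = 17^13 mod 181.
17^1 ≡ 17 (mod 181)
17^2 = (17^1)^2 ≡ 17^2 = 289 ≡ 108 (mod 181)
17^4 = (17^2)^2 ≡ 108^2 = 11664 ≡ 80 (mod 181)
17^8 = (17^4)^2 ≡ 80^2 = 6400 ≡ 65 (mod 181)
17^13 = 17^8 · 17^4 · 17^1 ≡ 65 · 80 · 17 ≡ 72 (mod 181).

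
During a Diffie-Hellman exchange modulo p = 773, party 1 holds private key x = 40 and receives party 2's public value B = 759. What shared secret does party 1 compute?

762

Shared key K = 759^40 mod 773.
759^1 ≡ 759 (mod 773)
759^2 = (759^1)^2 ≡ 759^2 = 576081 ≡ 196 (mod 773)
759^4 = (759^2)^2 ≡ 196^2 = 38416 ≡ 539 (mod 773)
759^8 = (759^4)^2 ≡ 539^2 = 290521 ≡ 646 (mod 773)
759^16 = (759^8)^2 ≡ 646^2 = 417316 ≡ 669 (mod 773)
759^32 = (759^16)^2 ≡ 669^2 = 447561 ≡ 767 (mod 773)
759^40 = 759^32 · 759^8 ≡ 767 · 646 ≡ 762 (mod 773).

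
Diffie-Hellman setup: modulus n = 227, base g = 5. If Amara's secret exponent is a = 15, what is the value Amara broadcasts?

Public value = 5^15 (mod 227).
5^1 ≡ 5 (mod 227)
5^2 = (5^1)^2 ≡ 5^2 = 25 ≡ 25 (mod 227)
5^4 = (5^2)^2 ≡ 25^2 = 625 ≡ 171 (mod 227)
5^8 = (5^4)^2 ≡ 171^2 = 29241 ≡ 185 (mod 227)
5^15 = 5^8 · 5^4 · 5^2 · 5^1 ≡ 185 · 171 · 25 · 5 ≡ 35 (mod 227).

35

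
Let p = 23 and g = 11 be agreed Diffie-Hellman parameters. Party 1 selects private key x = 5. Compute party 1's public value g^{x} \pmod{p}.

Public value = 11^{5} \pmod{23}.
11^1 ≡ 11 (mod 23)
11^2 = (11^1)^2 ≡ 11^2 = 121 ≡ 6 (mod 23)
11^4 = (11^2)^2 ≡ 6^2 = 36 ≡ 13 (mod 23)
11^5 = 11^4 · 11^1 ≡ 13 · 11 ≡ 5 (mod 23).

5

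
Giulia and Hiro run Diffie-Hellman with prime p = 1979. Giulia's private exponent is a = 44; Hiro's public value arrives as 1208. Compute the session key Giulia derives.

Shared key K = 1208^44 mod 1979.
1208^1 ≡ 1208 (mod 1979)
1208^2 = (1208^1)^2 ≡ 1208^2 = 1459264 ≡ 741 (mod 1979)
1208^4 = (1208^2)^2 ≡ 741^2 = 549081 ≡ 898 (mod 1979)
1208^8 = (1208^4)^2 ≡ 898^2 = 806404 ≡ 951 (mod 1979)
1208^16 = (1208^8)^2 ≡ 951^2 = 904401 ≡ 1977 (mod 1979)
1208^32 = (1208^16)^2 ≡ 1977^2 = 3908529 ≡ 4 (mod 1979)
1208^44 = 1208^32 · 1208^8 · 1208^4 ≡ 4 · 951 · 898 ≡ 238 (mod 1979).

238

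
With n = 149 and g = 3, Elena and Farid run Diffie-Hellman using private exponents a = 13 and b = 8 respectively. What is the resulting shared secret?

63

Elena sends A = g^a mod n = 3^13 mod 149.
3^1 ≡ 3 (mod 149)
3^2 = (3^1)^2 ≡ 3^2 = 9 ≡ 9 (mod 149)
3^4 = (3^2)^2 ≡ 9^2 = 81 ≡ 81 (mod 149)
3^8 = (3^4)^2 ≡ 81^2 = 6561 ≡ 5 (mod 149)
3^13 = 3^8 · 3^4 · 3^1 ≡ 5 · 81 · 3 ≡ 23 (mod 149).
So A = 23. Farid then computes K = A^b mod n = 23^8 mod 149.
23^1 ≡ 23 (mod 149)
23^2 = (23^1)^2 ≡ 23^2 = 529 ≡ 82 (mod 149)
23^4 = (23^2)^2 ≡ 82^2 = 6724 ≡ 19 (mod 149)
23^8 = (23^4)^2 ≡ 19^2 = 361 ≡ 63 (mod 149)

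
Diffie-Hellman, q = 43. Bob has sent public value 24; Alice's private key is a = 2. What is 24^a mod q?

Shared key K = 24^2 mod 43.
24^1 ≡ 24 (mod 43)
24^2 = (24^1)^2 ≡ 24^2 = 576 ≡ 17 (mod 43)

17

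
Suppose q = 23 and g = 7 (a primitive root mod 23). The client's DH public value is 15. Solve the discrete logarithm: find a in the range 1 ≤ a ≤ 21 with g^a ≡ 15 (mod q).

9

Try successive powers of 7 modulo 23:
7^1 ≡ 7
7^2 ≡ 3
7^3 ≡ 21
7^4 ≡ 9
7^5 ≡ 17
7^6 ≡ 4
7^7 ≡ 5
7^8 ≡ 12
7^9 ≡ 15
Found: a = 9.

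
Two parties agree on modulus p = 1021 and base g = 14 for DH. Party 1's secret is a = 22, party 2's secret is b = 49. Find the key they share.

707

Party 2 sends B = g^b mod p = 14^49 mod 1021.
14^1 ≡ 14 (mod 1021)
14^2 = (14^1)^2 ≡ 14^2 = 196 ≡ 196 (mod 1021)
14^4 = (14^2)^2 ≡ 196^2 = 38416 ≡ 639 (mod 1021)
14^8 = (14^4)^2 ≡ 639^2 = 408321 ≡ 942 (mod 1021)
14^16 = (14^8)^2 ≡ 942^2 = 887364 ≡ 115 (mod 1021)
14^32 = (14^16)^2 ≡ 115^2 = 13225 ≡ 973 (mod 1021)
14^49 = 14^32 · 14^16 · 14^1 ≡ 973 · 115 · 14 ≡ 316 (mod 1021).
So B = 316. Party 1 then computes K = B^a mod p = 316^22 mod 1021.
316^1 ≡ 316 (mod 1021)
316^2 = (316^1)^2 ≡ 316^2 = 99856 ≡ 819 (mod 1021)
316^4 = (316^2)^2 ≡ 819^2 = 670761 ≡ 985 (mod 1021)
316^8 = (316^4)^2 ≡ 985^2 = 970225 ≡ 275 (mod 1021)
316^16 = (316^8)^2 ≡ 275^2 = 75625 ≡ 71 (mod 1021)
316^22 = 316^16 · 316^4 · 316^2 ≡ 71 · 985 · 819 ≡ 707 (mod 1021).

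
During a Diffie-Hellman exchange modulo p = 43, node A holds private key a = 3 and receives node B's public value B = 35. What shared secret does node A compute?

Shared key K = 35^3 mod 43.
35^1 ≡ 35 (mod 43)
35^2 = (35^1)^2 ≡ 35^2 = 1225 ≡ 21 (mod 43)
35^3 = 35^2 · 35^1 ≡ 21 · 35 ≡ 4 (mod 43).

4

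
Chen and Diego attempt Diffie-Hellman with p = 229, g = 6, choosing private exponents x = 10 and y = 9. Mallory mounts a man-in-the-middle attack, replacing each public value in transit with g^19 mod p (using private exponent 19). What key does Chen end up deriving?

95

Chen receives Mallory's public value M = 6^19 mod 229 instead of the honest one.
6^1 ≡ 6 (mod 229)
6^2 = (6^1)^2 ≡ 6^2 = 36 ≡ 36 (mod 229)
6^4 = (6^2)^2 ≡ 36^2 = 1296 ≡ 151 (mod 229)
6^8 = (6^4)^2 ≡ 151^2 = 22801 ≡ 130 (mod 229)
6^16 = (6^8)^2 ≡ 130^2 = 16900 ≡ 183 (mod 229)
6^19 = 6^16 · 6^2 · 6^1 ≡ 183 · 36 · 6 ≡ 140 (mod 229).
So M = 140. Chen computes K = M^10 mod 229.
140^1 ≡ 140 (mod 229)
140^2 = (140^1)^2 ≡ 140^2 = 19600 ≡ 135 (mod 229)
140^4 = (140^2)^2 ≡ 135^2 = 18225 ≡ 134 (mod 229)
140^8 = (140^4)^2 ≡ 134^2 = 17956 ≡ 94 (mod 229)
140^10 = 140^8 · 140^2 ≡ 94 · 135 ≡ 95 (mod 229).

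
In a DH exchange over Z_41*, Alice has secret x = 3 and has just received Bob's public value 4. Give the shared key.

Shared key K = 4^3 mod 41.
4^1 ≡ 4 (mod 41)
4^2 = (4^1)^2 ≡ 4^2 = 16 ≡ 16 (mod 41)
4^3 = 4^2 · 4^1 ≡ 16 · 4 ≡ 23 (mod 41).

23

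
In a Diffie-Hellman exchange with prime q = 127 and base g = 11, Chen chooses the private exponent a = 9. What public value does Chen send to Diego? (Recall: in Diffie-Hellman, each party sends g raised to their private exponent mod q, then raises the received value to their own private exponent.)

32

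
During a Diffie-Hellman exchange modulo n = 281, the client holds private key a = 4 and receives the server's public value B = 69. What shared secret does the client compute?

256

Shared key K = 69^4 mod 281.
69^1 ≡ 69 (mod 281)
69^2 = (69^1)^2 ≡ 69^2 = 4761 ≡ 265 (mod 281)
69^4 = (69^2)^2 ≡ 265^2 = 70225 ≡ 256 (mod 281)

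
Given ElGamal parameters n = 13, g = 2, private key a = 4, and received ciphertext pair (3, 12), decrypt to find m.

4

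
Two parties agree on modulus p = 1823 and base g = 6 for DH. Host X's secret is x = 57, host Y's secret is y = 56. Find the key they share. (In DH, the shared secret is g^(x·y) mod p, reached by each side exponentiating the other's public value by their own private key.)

Host X sends A = g^x mod p = 6^57 mod 1823.
6^1 ≡ 6 (mod 1823)
6^2 = (6^1)^2 ≡ 6^2 = 36 ≡ 36 (mod 1823)
6^4 = (6^2)^2 ≡ 36^2 = 1296 ≡ 1296 (mod 1823)
6^8 = (6^4)^2 ≡ 1296^2 = 1679616 ≡ 633 (mod 1823)
6^16 = (6^8)^2 ≡ 633^2 = 400689 ≡ 1452 (mod 1823)
6^32 = (6^16)^2 ≡ 1452^2 = 2108304 ≡ 916 (mod 1823)
6^57 = 6^32 · 6^16 · 6^8 · 6^1 ≡ 916 · 1452 · 633 · 6 ≡ 1456 (mod 1823).
So A = 1456. Host Y then computes K = A^y mod p = 1456^56 mod 1823.
1456^1 ≡ 1456 (mod 1823)
1456^2 = (1456^1)^2 ≡ 1456^2 = 2119936 ≡ 1610 (mod 1823)
1456^4 = (1456^2)^2 ≡ 1610^2 = 2592100 ≡ 1617 (mod 1823)
1456^8 = (1456^4)^2 ≡ 1617^2 = 2614689 ≡ 507 (mod 1823)
1456^16 = (1456^8)^2 ≡ 507^2 = 257049 ≡ 6 (mod 1823)
1456^32 = (1456^16)^2 ≡ 6^2 = 36 ≡ 36 (mod 1823)
1456^56 = 1456^32 · 1456^16 · 1456^8 ≡ 36 · 6 · 507 ≡ 132 (mod 1823).

132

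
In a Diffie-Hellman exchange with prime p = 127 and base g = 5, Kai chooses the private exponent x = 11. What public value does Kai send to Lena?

54

Public value = 5^11 mod 127.
5^1 ≡ 5 (mod 127)
5^2 = (5^1)^2 ≡ 5^2 = 25 ≡ 25 (mod 127)
5^4 = (5^2)^2 ≡ 25^2 = 625 ≡ 117 (mod 127)
5^8 = (5^4)^2 ≡ 117^2 = 13689 ≡ 100 (mod 127)
5^11 = 5^8 · 5^2 · 5^1 ≡ 100 · 25 · 5 ≡ 54 (mod 127).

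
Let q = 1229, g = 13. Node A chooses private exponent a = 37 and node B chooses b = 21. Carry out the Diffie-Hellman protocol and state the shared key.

102

Node B sends B = g^b mod q = 13^21 mod 1229.
13^1 ≡ 13 (mod 1229)
13^2 = (13^1)^2 ≡ 13^2 = 169 ≡ 169 (mod 1229)
13^4 = (13^2)^2 ≡ 169^2 = 28561 ≡ 294 (mod 1229)
13^8 = (13^4)^2 ≡ 294^2 = 86436 ≡ 406 (mod 1229)
13^16 = (13^8)^2 ≡ 406^2 = 164836 ≡ 150 (mod 1229)
13^21 = 13^16 · 13^4 · 13^1 ≡ 150 · 294 · 13 ≡ 586 (mod 1229).
So B = 586. Node A then computes K = B^a mod q = 586^37 mod 1229.
586^1 ≡ 586 (mod 1229)
586^2 = (586^1)^2 ≡ 586^2 = 343396 ≡ 505 (mod 1229)
586^4 = (586^2)^2 ≡ 505^2 = 255025 ≡ 622 (mod 1229)
586^8 = (586^4)^2 ≡ 622^2 = 386884 ≡ 978 (mod 1229)
586^16 = (586^8)^2 ≡ 978^2 = 956484 ≡ 322 (mod 1229)
586^32 = (586^16)^2 ≡ 322^2 = 103684 ≡ 448 (mod 1229)
586^37 = 586^32 · 586^4 · 586^1 ≡ 448 · 622 · 586 ≡ 102 (mod 1229).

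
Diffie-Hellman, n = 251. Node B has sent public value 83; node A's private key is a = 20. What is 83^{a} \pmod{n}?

5

Shared key K = 83^20 mod 251.
83^1 ≡ 83 (mod 251)
83^2 = (83^1)^2 ≡ 83^2 = 6889 ≡ 112 (mod 251)
83^4 = (83^2)^2 ≡ 112^2 = 12544 ≡ 245 (mod 251)
83^8 = (83^4)^2 ≡ 245^2 = 60025 ≡ 36 (mod 251)
83^16 = (83^8)^2 ≡ 36^2 = 1296 ≡ 41 (mod 251)
83^20 = 83^16 · 83^4 ≡ 41 · 245 ≡ 5 (mod 251).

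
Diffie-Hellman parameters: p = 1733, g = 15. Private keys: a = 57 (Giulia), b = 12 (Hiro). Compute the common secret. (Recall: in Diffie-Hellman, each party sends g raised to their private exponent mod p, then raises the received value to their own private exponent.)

Giulia sends A = g^a mod p = 15^57 mod 1733.
15^1 ≡ 15 (mod 1733)
15^2 = (15^1)^2 ≡ 15^2 = 225 ≡ 225 (mod 1733)
15^4 = (15^2)^2 ≡ 225^2 = 50625 ≡ 368 (mod 1733)
15^8 = (15^4)^2 ≡ 368^2 = 135424 ≡ 250 (mod 1733)
15^16 = (15^8)^2 ≡ 250^2 = 62500 ≡ 112 (mod 1733)
15^32 = (15^16)^2 ≡ 112^2 = 12544 ≡ 413 (mod 1733)
15^57 = 15^32 · 15^16 · 15^8 · 15^1 ≡ 413 · 112 · 250 · 15 ≡ 564 (mod 1733).
So A = 564. Hiro then computes K = A^b mod p = 564^12 mod 1733.
564^1 ≡ 564 (mod 1733)
564^2 = (564^1)^2 ≡ 564^2 = 318096 ≡ 957 (mod 1733)
564^4 = (564^2)^2 ≡ 957^2 = 915849 ≡ 825 (mod 1733)
564^8 = (564^4)^2 ≡ 825^2 = 680625 ≡ 1289 (mod 1733)
564^12 = 564^8 · 564^4 ≡ 1289 · 825 ≡ 1096 (mod 1733).

1096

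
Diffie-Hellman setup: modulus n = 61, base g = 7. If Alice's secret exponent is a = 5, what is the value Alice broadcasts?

32

Public value = 7^{5} \pmod{61}.
7^1 ≡ 7 (mod 61)
7^2 = (7^1)^2 ≡ 7^2 = 49 ≡ 49 (mod 61)
7^4 = (7^2)^2 ≡ 49^2 = 2401 ≡ 22 (mod 61)
7^5 = 7^4 · 7^1 ≡ 22 · 7 ≡ 32 (mod 61).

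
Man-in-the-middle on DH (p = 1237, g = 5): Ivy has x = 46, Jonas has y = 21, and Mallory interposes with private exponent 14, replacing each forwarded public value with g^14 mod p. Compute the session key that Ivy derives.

Ivy receives Mallory's public value M = 5^14 mod 1237 instead of the honest one.
5^1 ≡ 5 (mod 1237)
5^2 = (5^1)^2 ≡ 5^2 = 25 ≡ 25 (mod 1237)
5^4 = (5^2)^2 ≡ 25^2 = 625 ≡ 625 (mod 1237)
5^8 = (5^4)^2 ≡ 625^2 = 390625 ≡ 970 (mod 1237)
5^14 = 5^8 · 5^4 · 5^2 ≡ 970 · 625 · 25 ≡ 526 (mod 1237).
So M = 526. Ivy computes K = M^46 mod 1237.
526^1 ≡ 526 (mod 1237)
526^2 = (526^1)^2 ≡ 526^2 = 276676 ≡ 825 (mod 1237)
526^4 = (526^2)^2 ≡ 825^2 = 680625 ≡ 275 (mod 1237)
526^8 = (526^4)^2 ≡ 275^2 = 75625 ≡ 168 (mod 1237)
526^16 = (526^8)^2 ≡ 168^2 = 28224 ≡ 1010 (mod 1237)
526^32 = (526^16)^2 ≡ 1010^2 = 1020100 ≡ 812 (mod 1237)
526^46 = 526^32 · 526^8 · 526^4 · 526^2 ≡ 812 · 168 · 275 · 825 ≡ 1204 (mod 1237).

1204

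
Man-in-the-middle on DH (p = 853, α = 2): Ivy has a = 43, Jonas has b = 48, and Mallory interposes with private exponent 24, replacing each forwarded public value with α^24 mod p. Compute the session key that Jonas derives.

484

Jonas receives Mallory's public value M = 2^24 mod 853 instead of the honest one.
2^1 ≡ 2 (mod 853)
2^2 = (2^1)^2 ≡ 2^2 = 4 ≡ 4 (mod 853)
2^4 = (2^2)^2 ≡ 4^2 = 16 ≡ 16 (mod 853)
2^8 = (2^4)^2 ≡ 16^2 = 256 ≡ 256 (mod 853)
2^16 = (2^8)^2 ≡ 256^2 = 65536 ≡ 708 (mod 853)
2^24 = 2^16 · 2^8 ≡ 708 · 256 ≡ 412 (mod 853).
So M = 412. Jonas computes K = M^48 mod 853.
412^1 ≡ 412 (mod 853)
412^2 = (412^1)^2 ≡ 412^2 = 169744 ≡ 850 (mod 853)
412^4 = (412^2)^2 ≡ 850^2 = 722500 ≡ 9 (mod 853)
412^8 = (412^4)^2 ≡ 9^2 = 81 ≡ 81 (mod 853)
412^16 = (412^8)^2 ≡ 81^2 = 6561 ≡ 590 (mod 853)
412^32 = (412^16)^2 ≡ 590^2 = 348100 ≡ 76 (mod 853)
412^48 = 412^32 · 412^16 ≡ 76 · 590 ≡ 484 (mod 853).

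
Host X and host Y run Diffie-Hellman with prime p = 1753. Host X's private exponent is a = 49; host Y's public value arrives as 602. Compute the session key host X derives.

1352

Shared key K = 602^49 mod 1753.
602^1 ≡ 602 (mod 1753)
602^2 = (602^1)^2 ≡ 602^2 = 362404 ≡ 1286 (mod 1753)
602^4 = (602^2)^2 ≡ 1286^2 = 1653796 ≡ 717 (mod 1753)
602^8 = (602^4)^2 ≡ 717^2 = 514089 ≡ 460 (mod 1753)
602^16 = (602^8)^2 ≡ 460^2 = 211600 ≡ 1240 (mod 1753)
602^32 = (602^16)^2 ≡ 1240^2 = 1537600 ≡ 219 (mod 1753)
602^49 = 602^32 · 602^16 · 602^1 ≡ 219 · 1240 · 602 ≡ 1352 (mod 1753).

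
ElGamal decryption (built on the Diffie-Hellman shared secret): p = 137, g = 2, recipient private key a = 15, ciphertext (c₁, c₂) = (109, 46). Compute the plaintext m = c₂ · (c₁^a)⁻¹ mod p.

125

Shared mask s = c₁^a mod p = 109^15 mod 137.
109^1 ≡ 109 (mod 137)
109^2 = (109^1)^2 ≡ 109^2 = 11881 ≡ 99 (mod 137)
109^4 = (109^2)^2 ≡ 99^2 = 9801 ≡ 74 (mod 137)
109^8 = (109^4)^2 ≡ 74^2 = 5476 ≡ 133 (mod 137)
109^15 = 109^8 · 109^4 · 109^2 · 109^1 ≡ 133 · 74 · 99 · 109 ≡ 19 (mod 137).
So s = 19; s⁻¹ ≡ 101 (mod 137).
m = c₂ · s⁻¹ mod 137 = 46 · 101 mod 137 = 125.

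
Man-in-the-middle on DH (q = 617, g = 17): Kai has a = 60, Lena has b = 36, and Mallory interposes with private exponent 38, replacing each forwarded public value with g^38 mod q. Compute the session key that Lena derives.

94

Lena receives Mallory's public value M = 17^38 mod 617 instead of the honest one.
17^1 ≡ 17 (mod 617)
17^2 = (17^1)^2 ≡ 17^2 = 289 ≡ 289 (mod 617)
17^4 = (17^2)^2 ≡ 289^2 = 83521 ≡ 226 (mod 617)
17^8 = (17^4)^2 ≡ 226^2 = 51076 ≡ 482 (mod 617)
17^16 = (17^8)^2 ≡ 482^2 = 232324 ≡ 332 (mod 617)
17^32 = (17^16)^2 ≡ 332^2 = 110224 ≡ 398 (mod 617)
17^38 = 17^32 · 17^4 · 17^2 ≡ 398 · 226 · 289 ≡ 145 (mod 617).
So M = 145. Lena computes K = M^36 mod 617.
145^1 ≡ 145 (mod 617)
145^2 = (145^1)^2 ≡ 145^2 = 21025 ≡ 47 (mod 617)
145^4 = (145^2)^2 ≡ 47^2 = 2209 ≡ 358 (mod 617)
145^8 = (145^4)^2 ≡ 358^2 = 128164 ≡ 445 (mod 617)
145^16 = (145^8)^2 ≡ 445^2 = 198025 ≡ 585 (mod 617)
145^32 = (145^16)^2 ≡ 585^2 = 342225 ≡ 407 (mod 617)
145^36 = 145^32 · 145^4 ≡ 407 · 358 ≡ 94 (mod 617).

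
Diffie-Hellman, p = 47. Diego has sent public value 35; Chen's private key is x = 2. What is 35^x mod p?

3

Shared key K = 35^2 mod 47.
35^1 ≡ 35 (mod 47)
35^2 = (35^1)^2 ≡ 35^2 = 1225 ≡ 3 (mod 47)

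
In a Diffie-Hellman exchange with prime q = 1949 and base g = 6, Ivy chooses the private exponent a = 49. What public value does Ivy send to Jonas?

Public value = 6^49 mod 1949.
6^1 ≡ 6 (mod 1949)
6^2 = (6^1)^2 ≡ 6^2 = 36 ≡ 36 (mod 1949)
6^4 = (6^2)^2 ≡ 36^2 = 1296 ≡ 1296 (mod 1949)
6^8 = (6^4)^2 ≡ 1296^2 = 1679616 ≡ 1527 (mod 1949)
6^16 = (6^8)^2 ≡ 1527^2 = 2331729 ≡ 725 (mod 1949)
6^32 = (6^16)^2 ≡ 725^2 = 525625 ≡ 1344 (mod 1949)
6^49 = 6^32 · 6^16 · 6^1 ≡ 1344 · 725 · 6 ≡ 1349 (mod 1949).

1349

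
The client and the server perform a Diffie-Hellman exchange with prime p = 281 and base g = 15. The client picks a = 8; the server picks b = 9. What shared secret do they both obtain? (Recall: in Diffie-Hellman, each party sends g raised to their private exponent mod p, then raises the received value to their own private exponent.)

123

The client sends A = g^a mod p = 15^8 mod 281.
15^1 ≡ 15 (mod 281)
15^2 = (15^1)^2 ≡ 15^2 = 225 ≡ 225 (mod 281)
15^4 = (15^2)^2 ≡ 225^2 = 50625 ≡ 45 (mod 281)
15^8 = (15^4)^2 ≡ 45^2 = 2025 ≡ 58 (mod 281)
So A = 58. The server then computes K = A^b mod p = 58^9 mod 281.
58^1 ≡ 58 (mod 281)
58^2 = (58^1)^2 ≡ 58^2 = 3364 ≡ 273 (mod 281)
58^4 = (58^2)^2 ≡ 273^2 = 74529 ≡ 64 (mod 281)
58^8 = (58^4)^2 ≡ 64^2 = 4096 ≡ 162 (mod 281)
58^9 = 58^8 · 58^1 ≡ 162 · 58 ≡ 123 (mod 281).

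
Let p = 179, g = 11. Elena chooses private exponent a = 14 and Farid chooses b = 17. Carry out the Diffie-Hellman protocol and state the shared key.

129

Farid sends B = g^b mod p = 11^17 mod 179.
11^1 ≡ 11 (mod 179)
11^2 = (11^1)^2 ≡ 11^2 = 121 ≡ 121 (mod 179)
11^4 = (11^2)^2 ≡ 121^2 = 14641 ≡ 142 (mod 179)
11^8 = (11^4)^2 ≡ 142^2 = 20164 ≡ 116 (mod 179)
11^16 = (11^8)^2 ≡ 116^2 = 13456 ≡ 31 (mod 179)
11^17 = 11^16 · 11^1 ≡ 31 · 11 ≡ 162 (mod 179).
So B = 162. Elena then computes K = B^a mod p = 162^14 mod 179.
162^1 ≡ 162 (mod 179)
162^2 = (162^1)^2 ≡ 162^2 = 26244 ≡ 110 (mod 179)
162^4 = (162^2)^2 ≡ 110^2 = 12100 ≡ 107 (mod 179)
162^8 = (162^4)^2 ≡ 107^2 = 11449 ≡ 172 (mod 179)
162^14 = 162^8 · 162^4 · 162^2 ≡ 172 · 107 · 110 ≡ 129 (mod 179).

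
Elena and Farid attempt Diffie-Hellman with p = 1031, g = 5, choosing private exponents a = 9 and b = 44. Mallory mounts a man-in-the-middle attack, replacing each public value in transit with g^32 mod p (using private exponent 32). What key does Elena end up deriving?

889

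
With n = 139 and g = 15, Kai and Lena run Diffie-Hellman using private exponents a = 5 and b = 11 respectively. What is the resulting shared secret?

72

Kai sends A = g^a mod n = 15^5 mod 139.
15^1 ≡ 15 (mod 139)
15^2 = (15^1)^2 ≡ 15^2 = 225 ≡ 86 (mod 139)
15^4 = (15^2)^2 ≡ 86^2 = 7396 ≡ 29 (mod 139)
15^5 = 15^4 · 15^1 ≡ 29 · 15 ≡ 18 (mod 139).
So A = 18. Lena then computes K = A^b mod n = 18^11 mod 139.
18^1 ≡ 18 (mod 139)
18^2 = (18^1)^2 ≡ 18^2 = 324 ≡ 46 (mod 139)
18^4 = (18^2)^2 ≡ 46^2 = 2116 ≡ 31 (mod 139)
18^8 = (18^4)^2 ≡ 31^2 = 961 ≡ 127 (mod 139)
18^11 = 18^8 · 18^2 · 18^1 ≡ 127 · 46 · 18 ≡ 72 (mod 139).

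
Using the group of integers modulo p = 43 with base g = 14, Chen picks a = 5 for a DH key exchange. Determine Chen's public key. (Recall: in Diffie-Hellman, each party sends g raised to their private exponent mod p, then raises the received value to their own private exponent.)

23

Public value = 14^{5} \pmod{43}.
14^1 ≡ 14 (mod 43)
14^2 = (14^1)^2 ≡ 14^2 = 196 ≡ 24 (mod 43)
14^4 = (14^2)^2 ≡ 24^2 = 576 ≡ 17 (mod 43)
14^5 = 14^4 · 14^1 ≡ 17 · 14 ≡ 23 (mod 43).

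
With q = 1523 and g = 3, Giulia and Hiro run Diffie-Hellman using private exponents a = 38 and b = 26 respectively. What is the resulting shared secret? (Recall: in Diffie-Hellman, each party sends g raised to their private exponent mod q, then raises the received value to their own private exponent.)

Giulia sends A = g^a mod q = 3^38 mod 1523.
3^1 ≡ 3 (mod 1523)
3^2 = (3^1)^2 ≡ 3^2 = 9 ≡ 9 (mod 1523)
3^4 = (3^2)^2 ≡ 9^2 = 81 ≡ 81 (mod 1523)
3^8 = (3^4)^2 ≡ 81^2 = 6561 ≡ 469 (mod 1523)
3^16 = (3^8)^2 ≡ 469^2 = 219961 ≡ 649 (mod 1523)
3^32 = (3^16)^2 ≡ 649^2 = 421201 ≡ 853 (mod 1523)
3^38 = 3^32 · 3^4 · 3^2 ≡ 853 · 81 · 9 ≡ 453 (mod 1523).
So A = 453. Hiro then computes K = A^b mod q = 453^26 mod 1523.
453^1 ≡ 453 (mod 1523)
453^2 = (453^1)^2 ≡ 453^2 = 205209 ≡ 1127 (mod 1523)
453^4 = (453^2)^2 ≡ 1127^2 = 1270129 ≡ 1470 (mod 1523)
453^8 = (453^4)^2 ≡ 1470^2 = 2160900 ≡ 1286 (mod 1523)
453^16 = (453^8)^2 ≡ 1286^2 = 1653796 ≡ 1341 (mod 1523)
453^26 = 453^16 · 453^8 · 453^2 ≡ 1341 · 1286 · 1127 ≡ 904 (mod 1523).

904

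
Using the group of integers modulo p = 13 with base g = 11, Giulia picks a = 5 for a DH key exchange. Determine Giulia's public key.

Public value = 11^5 mod 13.
11^1 ≡ 11 (mod 13)
11^2 = (11^1)^2 ≡ 11^2 = 121 ≡ 4 (mod 13)
11^4 = (11^2)^2 ≡ 4^2 = 16 ≡ 3 (mod 13)
11^5 = 11^4 · 11^1 ≡ 3 · 11 ≡ 7 (mod 13).

7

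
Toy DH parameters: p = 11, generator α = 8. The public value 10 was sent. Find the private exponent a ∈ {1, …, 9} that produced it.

5

Try successive powers of 8 modulo 11:
8^1 ≡ 8
8^2 ≡ 9
8^3 ≡ 6
8^4 ≡ 4
8^5 ≡ 10
Found: a = 5.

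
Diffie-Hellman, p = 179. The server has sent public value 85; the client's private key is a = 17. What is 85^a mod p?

Shared key K = 85^17 mod 179.
85^1 ≡ 85 (mod 179)
85^2 = (85^1)^2 ≡ 85^2 = 7225 ≡ 65 (mod 179)
85^4 = (85^2)^2 ≡ 65^2 = 4225 ≡ 108 (mod 179)
85^8 = (85^4)^2 ≡ 108^2 = 11664 ≡ 29 (mod 179)
85^16 = (85^8)^2 ≡ 29^2 = 841 ≡ 125 (mod 179)
85^17 = 85^16 · 85^1 ≡ 125 · 85 ≡ 64 (mod 179).

64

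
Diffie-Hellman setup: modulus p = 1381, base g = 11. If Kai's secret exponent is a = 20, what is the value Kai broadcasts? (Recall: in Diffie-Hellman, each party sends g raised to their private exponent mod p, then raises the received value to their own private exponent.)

92

Public value = 11^20 (mod 1381).
11^1 ≡ 11 (mod 1381)
11^2 = (11^1)^2 ≡ 11^2 = 121 ≡ 121 (mod 1381)
11^4 = (11^2)^2 ≡ 121^2 = 14641 ≡ 831 (mod 1381)
11^8 = (11^4)^2 ≡ 831^2 = 690561 ≡ 61 (mod 1381)
11^16 = (11^8)^2 ≡ 61^2 = 3721 ≡ 959 (mod 1381)
11^20 = 11^16 · 11^4 ≡ 959 · 831 ≡ 92 (mod 1381).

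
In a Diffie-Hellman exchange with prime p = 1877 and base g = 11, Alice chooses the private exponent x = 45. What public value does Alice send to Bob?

871

Public value = 11^{45} \pmod{1877}.
11^1 ≡ 11 (mod 1877)
11^2 = (11^1)^2 ≡ 11^2 = 121 ≡ 121 (mod 1877)
11^4 = (11^2)^2 ≡ 121^2 = 14641 ≡ 1502 (mod 1877)
11^8 = (11^4)^2 ≡ 1502^2 = 2256004 ≡ 1727 (mod 1877)
11^16 = (11^8)^2 ≡ 1727^2 = 2982529 ≡ 1853 (mod 1877)
11^32 = (11^16)^2 ≡ 1853^2 = 3433609 ≡ 576 (mod 1877)
11^45 = 11^32 · 11^8 · 11^4 · 11^1 ≡ 576 · 1727 · 1502 · 11 ≡ 871 (mod 1877).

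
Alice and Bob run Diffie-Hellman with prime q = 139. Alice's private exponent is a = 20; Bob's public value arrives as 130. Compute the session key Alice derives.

Shared key K = 130^20 mod 139.
130^1 ≡ 130 (mod 139)
130^2 = (130^1)^2 ≡ 130^2 = 16900 ≡ 81 (mod 139)
130^4 = (130^2)^2 ≡ 81^2 = 6561 ≡ 28 (mod 139)
130^8 = (130^4)^2 ≡ 28^2 = 784 ≡ 89 (mod 139)
130^16 = (130^8)^2 ≡ 89^2 = 7921 ≡ 137 (mod 139)
130^20 = 130^16 · 130^4 ≡ 137 · 28 ≡ 83 (mod 139).

83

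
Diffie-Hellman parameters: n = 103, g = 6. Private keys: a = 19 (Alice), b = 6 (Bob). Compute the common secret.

9

Alice sends A = g^a mod n = 6^19 mod 103.
6^1 ≡ 6 (mod 103)
6^2 = (6^1)^2 ≡ 6^2 = 36 ≡ 36 (mod 103)
6^4 = (6^2)^2 ≡ 36^2 = 1296 ≡ 60 (mod 103)
6^8 = (6^4)^2 ≡ 60^2 = 3600 ≡ 98 (mod 103)
6^16 = (6^8)^2 ≡ 98^2 = 9604 ≡ 25 (mod 103)
6^19 = 6^16 · 6^2 · 6^1 ≡ 25 · 36 · 6 ≡ 44 (mod 103).
So A = 44. Bob then computes K = A^b mod n = 44^6 mod 103.
44^1 ≡ 44 (mod 103)
44^2 = (44^1)^2 ≡ 44^2 = 1936 ≡ 82 (mod 103)
44^4 = (44^2)^2 ≡ 82^2 = 6724 ≡ 29 (mod 103)
44^6 = 44^4 · 44^2 ≡ 29 · 82 ≡ 9 (mod 103).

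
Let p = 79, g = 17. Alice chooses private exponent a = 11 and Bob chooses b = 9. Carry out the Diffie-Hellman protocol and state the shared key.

Bob sends B = g^b mod p = 17^9 mod 79.
17^1 ≡ 17 (mod 79)
17^2 = (17^1)^2 ≡ 17^2 = 289 ≡ 52 (mod 79)
17^4 = (17^2)^2 ≡ 52^2 = 2704 ≡ 18 (mod 79)
17^8 = (17^4)^2 ≡ 18^2 = 324 ≡ 8 (mod 79)
17^9 = 17^8 · 17^1 ≡ 8 · 17 ≡ 57 (mod 79).
So B = 57. Alice then computes K = B^a mod p = 57^11 mod 79.
57^1 ≡ 57 (mod 79)
57^2 = (57^1)^2 ≡ 57^2 = 3249 ≡ 10 (mod 79)
57^4 = (57^2)^2 ≡ 10^2 = 100 ≡ 21 (mod 79)
57^8 = (57^4)^2 ≡ 21^2 = 441 ≡ 46 (mod 79)
57^11 = 57^8 · 57^2 · 57^1 ≡ 46 · 10 · 57 ≡ 71 (mod 79).

71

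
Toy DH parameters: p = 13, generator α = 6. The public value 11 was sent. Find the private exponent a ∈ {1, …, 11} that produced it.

11

Try successive powers of 6 modulo 13:
6^1 ≡ 6
6^2 ≡ 10
6^3 ≡ 8
6^4 ≡ 9
6^5 ≡ 2
6^6 ≡ 12
6^7 ≡ 7
6^8 ≡ 3
6^9 ≡ 5
6^10 ≡ 4
6^11 ≡ 11
Found: a = 11.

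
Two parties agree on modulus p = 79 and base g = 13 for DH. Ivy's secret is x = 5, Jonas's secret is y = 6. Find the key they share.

Jonas sends B = g^y mod p = 13^6 mod 79.
13^1 ≡ 13 (mod 79)
13^2 = (13^1)^2 ≡ 13^2 = 169 ≡ 11 (mod 79)
13^4 = (13^2)^2 ≡ 11^2 = 121 ≡ 42 (mod 79)
13^6 = 13^4 · 13^2 ≡ 42 · 11 ≡ 67 (mod 79).
So B = 67. Ivy then computes K = B^x mod p = 67^5 mod 79.
67^1 ≡ 67 (mod 79)
67^2 = (67^1)^2 ≡ 67^2 = 4489 ≡ 65 (mod 79)
67^4 = (67^2)^2 ≡ 65^2 = 4225 ≡ 38 (mod 79)
67^5 = 67^4 · 67^1 ≡ 38 · 67 ≡ 18 (mod 79).

18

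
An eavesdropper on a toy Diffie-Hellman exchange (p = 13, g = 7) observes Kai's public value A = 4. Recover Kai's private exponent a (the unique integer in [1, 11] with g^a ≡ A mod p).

10

Try successive powers of 7 modulo 13:
7^1 ≡ 7
7^2 ≡ 10
7^3 ≡ 5
7^4 ≡ 9
7^5 ≡ 11
7^6 ≡ 12
7^7 ≡ 6
7^8 ≡ 3
7^9 ≡ 8
7^10 ≡ 4
Found: a = 10.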